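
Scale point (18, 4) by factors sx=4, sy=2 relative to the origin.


Scaling: (x*sx, y*sy) = (18*4, 4*2) = (72, 8)

(72, 8)


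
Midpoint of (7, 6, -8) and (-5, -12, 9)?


Midpoint = ((7+-5)/2, (6+-12)/2, (-8+9)/2) = (1, -3, 0.5)

(1, -3, 0.5)


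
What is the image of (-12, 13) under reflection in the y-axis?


Reflection across y-axis: (x, y) -> (-x, y)
(-12, 13) -> (12, 13)

(12, 13)


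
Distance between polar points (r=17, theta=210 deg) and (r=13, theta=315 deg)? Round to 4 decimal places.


d = sqrt(r1^2 + r2^2 - 2*r1*r2*cos(t2-t1))
d = sqrt(17^2 + 13^2 - 2*17*13*cos(315-210)) = 23.9248

23.9248


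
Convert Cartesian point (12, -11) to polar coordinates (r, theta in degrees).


r = sqrt(12^2 + (-11)^2) = 16.2788
theta = atan2(-11, 12) = 317.4896 degrees

r = 16.2788, theta = 317.4896 degrees


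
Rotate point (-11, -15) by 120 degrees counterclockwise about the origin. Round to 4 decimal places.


x' = -11*cos(120) - -15*sin(120) = 18.4904
y' = -11*sin(120) + -15*cos(120) = -2.0263

(18.4904, -2.0263)


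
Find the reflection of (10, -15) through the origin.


Reflection through origin: (x, y) -> (-x, -y)
(10, -15) -> (-10, 15)

(-10, 15)


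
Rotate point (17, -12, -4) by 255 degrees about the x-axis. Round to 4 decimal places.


x' = 17
y' = -12*cos(255) - -4*sin(255) = -0.7579
z' = -12*sin(255) + -4*cos(255) = 12.6264

(17, -0.7579, 12.6264)


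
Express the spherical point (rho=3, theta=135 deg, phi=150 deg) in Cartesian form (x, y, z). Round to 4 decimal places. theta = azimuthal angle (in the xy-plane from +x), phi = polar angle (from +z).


x = 3 * sin(150) * cos(135) = -1.0607
y = 3 * sin(150) * sin(135) = 1.0607
z = 3 * cos(150) = -2.5981

(-1.0607, 1.0607, -2.5981)


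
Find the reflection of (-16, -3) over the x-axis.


Reflection across x-axis: (x, y) -> (x, -y)
(-16, -3) -> (-16, 3)

(-16, 3)


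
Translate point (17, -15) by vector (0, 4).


Translation: (x+dx, y+dy) = (17+0, -15+4) = (17, -11)

(17, -11)


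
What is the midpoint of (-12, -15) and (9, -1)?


Midpoint = ((-12+9)/2, (-15+-1)/2) = (-1.5, -8)

(-1.5, -8)


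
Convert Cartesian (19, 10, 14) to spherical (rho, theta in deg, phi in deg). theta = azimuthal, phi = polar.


rho = sqrt(19^2 + 10^2 + 14^2) = 25.632
theta = atan2(10, 19) = 27.7585 deg
phi = acos(14/25.632) = 56.8938 deg

rho = 25.632, theta = 27.7585 deg, phi = 56.8938 deg


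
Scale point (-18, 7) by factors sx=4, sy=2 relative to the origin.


Scaling: (x*sx, y*sy) = (-18*4, 7*2) = (-72, 14)

(-72, 14)


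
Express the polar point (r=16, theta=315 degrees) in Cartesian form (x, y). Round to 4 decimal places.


x = 16 * cos(315) = 11.3137
y = 16 * sin(315) = -11.3137

(11.3137, -11.3137)


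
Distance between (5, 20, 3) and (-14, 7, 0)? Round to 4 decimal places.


d = sqrt((-14-5)^2 + (7-20)^2 + (0-3)^2) = 23.2164

23.2164


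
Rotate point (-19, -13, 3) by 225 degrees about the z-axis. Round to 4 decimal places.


x' = -19*cos(225) - -13*sin(225) = 4.2426
y' = -19*sin(225) + -13*cos(225) = 22.6274
z' = 3

(4.2426, 22.6274, 3)


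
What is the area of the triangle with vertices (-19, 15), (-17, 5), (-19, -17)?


Area = |x1(y2-y3) + x2(y3-y1) + x3(y1-y2)| / 2
= |-19*(5--17) + -17*(-17-15) + -19*(15-5)| / 2
= 32

32


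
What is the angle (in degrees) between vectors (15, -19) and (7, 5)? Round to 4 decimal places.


dot = 15*7 + -19*5 = 10
|u| = 24.2074, |v| = 8.6023
cos(angle) = 0.048
angle = 87.2475 degrees

87.2475 degrees


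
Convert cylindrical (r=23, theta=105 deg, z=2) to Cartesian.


x = 23 * cos(105) = -5.9528
y = 23 * sin(105) = 22.2163
z = 2

(-5.9528, 22.2163, 2)


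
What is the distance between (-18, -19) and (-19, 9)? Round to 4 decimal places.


d = sqrt((-19--18)^2 + (9--19)^2) = 28.0179

28.0179


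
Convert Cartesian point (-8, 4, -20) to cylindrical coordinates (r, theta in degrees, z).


r = sqrt((-8)^2 + 4^2) = 8.9443
theta = atan2(4, -8) = 153.4349 deg
z = -20

r = 8.9443, theta = 153.4349 deg, z = -20


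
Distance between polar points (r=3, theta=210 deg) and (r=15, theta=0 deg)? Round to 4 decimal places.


d = sqrt(r1^2 + r2^2 - 2*r1*r2*cos(t2-t1))
d = sqrt(3^2 + 15^2 - 2*3*15*cos(0-210)) = 17.6619

17.6619


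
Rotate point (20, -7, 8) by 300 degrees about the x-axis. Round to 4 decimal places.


x' = 20
y' = -7*cos(300) - 8*sin(300) = 3.4282
z' = -7*sin(300) + 8*cos(300) = 10.0622

(20, 3.4282, 10.0622)


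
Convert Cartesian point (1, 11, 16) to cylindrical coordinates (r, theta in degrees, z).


r = sqrt(1^2 + 11^2) = 11.0454
theta = atan2(11, 1) = 84.8056 deg
z = 16

r = 11.0454, theta = 84.8056 deg, z = 16


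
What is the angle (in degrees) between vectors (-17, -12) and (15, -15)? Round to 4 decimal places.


dot = -17*15 + -12*-15 = -75
|u| = 20.8087, |v| = 21.2132
cos(angle) = -0.1699
angle = 99.7824 degrees

99.7824 degrees


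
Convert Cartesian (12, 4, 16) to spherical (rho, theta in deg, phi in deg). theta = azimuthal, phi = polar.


rho = sqrt(12^2 + 4^2 + 16^2) = 20.3961
theta = atan2(4, 12) = 18.4349 deg
phi = acos(16/20.3961) = 38.3288 deg

rho = 20.3961, theta = 18.4349 deg, phi = 38.3288 deg


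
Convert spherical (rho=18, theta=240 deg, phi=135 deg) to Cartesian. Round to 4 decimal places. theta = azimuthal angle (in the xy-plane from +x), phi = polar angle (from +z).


x = 18 * sin(135) * cos(240) = -6.364
y = 18 * sin(135) * sin(240) = -11.0227
z = 18 * cos(135) = -12.7279

(-6.364, -11.0227, -12.7279)


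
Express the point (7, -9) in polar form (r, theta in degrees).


r = sqrt(7^2 + (-9)^2) = 11.4018
theta = atan2(-9, 7) = 307.875 degrees

r = 11.4018, theta = 307.875 degrees


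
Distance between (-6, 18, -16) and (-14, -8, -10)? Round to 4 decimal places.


d = sqrt((-14--6)^2 + (-8-18)^2 + (-10--16)^2) = 27.8568

27.8568


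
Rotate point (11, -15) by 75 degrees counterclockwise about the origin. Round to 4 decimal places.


x' = 11*cos(75) - -15*sin(75) = 17.3359
y' = 11*sin(75) + -15*cos(75) = 6.7429

(17.3359, 6.7429)


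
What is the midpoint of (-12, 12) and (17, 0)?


Midpoint = ((-12+17)/2, (12+0)/2) = (2.5, 6)

(2.5, 6)


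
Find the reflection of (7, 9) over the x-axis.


Reflection across x-axis: (x, y) -> (x, -y)
(7, 9) -> (7, -9)

(7, -9)


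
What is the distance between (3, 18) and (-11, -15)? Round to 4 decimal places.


d = sqrt((-11-3)^2 + (-15-18)^2) = 35.8469

35.8469


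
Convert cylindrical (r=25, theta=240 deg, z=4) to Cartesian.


x = 25 * cos(240) = -12.5
y = 25 * sin(240) = -21.6506
z = 4

(-12.5, -21.6506, 4)


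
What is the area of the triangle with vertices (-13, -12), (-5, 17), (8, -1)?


Area = |x1(y2-y3) + x2(y3-y1) + x3(y1-y2)| / 2
= |-13*(17--1) + -5*(-1--12) + 8*(-12-17)| / 2
= 260.5

260.5


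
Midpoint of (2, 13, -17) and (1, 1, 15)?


Midpoint = ((2+1)/2, (13+1)/2, (-17+15)/2) = (1.5, 7, -1)

(1.5, 7, -1)


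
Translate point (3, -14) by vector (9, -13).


Translation: (x+dx, y+dy) = (3+9, -14+-13) = (12, -27)

(12, -27)


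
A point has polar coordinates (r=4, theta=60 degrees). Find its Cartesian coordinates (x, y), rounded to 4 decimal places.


x = 4 * cos(60) = 2
y = 4 * sin(60) = 3.4641

(2, 3.4641)


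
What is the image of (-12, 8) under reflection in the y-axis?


Reflection across y-axis: (x, y) -> (-x, y)
(-12, 8) -> (12, 8)

(12, 8)


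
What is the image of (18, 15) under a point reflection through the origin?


Reflection through origin: (x, y) -> (-x, -y)
(18, 15) -> (-18, -15)

(-18, -15)


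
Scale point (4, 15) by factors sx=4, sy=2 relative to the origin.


Scaling: (x*sx, y*sy) = (4*4, 15*2) = (16, 30)

(16, 30)


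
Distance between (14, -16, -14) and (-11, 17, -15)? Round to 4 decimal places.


d = sqrt((-11-14)^2 + (17--16)^2 + (-15--14)^2) = 41.4126

41.4126


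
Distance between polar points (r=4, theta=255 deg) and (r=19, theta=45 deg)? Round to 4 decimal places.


d = sqrt(r1^2 + r2^2 - 2*r1*r2*cos(t2-t1))
d = sqrt(4^2 + 19^2 - 2*4*19*cos(45-255)) = 22.553

22.553


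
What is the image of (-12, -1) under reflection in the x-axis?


Reflection across x-axis: (x, y) -> (x, -y)
(-12, -1) -> (-12, 1)

(-12, 1)


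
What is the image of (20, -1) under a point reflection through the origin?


Reflection through origin: (x, y) -> (-x, -y)
(20, -1) -> (-20, 1)

(-20, 1)


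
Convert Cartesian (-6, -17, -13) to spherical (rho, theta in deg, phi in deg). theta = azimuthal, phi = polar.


rho = sqrt((-6)^2 + (-17)^2 + (-13)^2) = 22.2261
theta = atan2(-17, -6) = 250.56 deg
phi = acos(-13/22.2261) = 125.7958 deg

rho = 22.2261, theta = 250.56 deg, phi = 125.7958 deg


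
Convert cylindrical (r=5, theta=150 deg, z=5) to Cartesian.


x = 5 * cos(150) = -4.3301
y = 5 * sin(150) = 2.5
z = 5

(-4.3301, 2.5, 5)


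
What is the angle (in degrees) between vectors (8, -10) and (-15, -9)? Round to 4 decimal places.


dot = 8*-15 + -10*-9 = -30
|u| = 12.8062, |v| = 17.4929
cos(angle) = -0.1339
angle = 97.6961 degrees

97.6961 degrees


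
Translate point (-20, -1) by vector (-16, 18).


Translation: (x+dx, y+dy) = (-20+-16, -1+18) = (-36, 17)

(-36, 17)


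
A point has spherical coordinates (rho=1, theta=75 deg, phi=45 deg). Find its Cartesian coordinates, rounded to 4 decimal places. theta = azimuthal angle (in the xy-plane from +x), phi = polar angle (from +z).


x = 1 * sin(45) * cos(75) = 0.183
y = 1 * sin(45) * sin(75) = 0.683
z = 1 * cos(45) = 0.7071

(0.183, 0.683, 0.7071)


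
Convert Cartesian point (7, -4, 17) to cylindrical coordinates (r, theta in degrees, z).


r = sqrt(7^2 + (-4)^2) = 8.0623
theta = atan2(-4, 7) = 330.2551 deg
z = 17

r = 8.0623, theta = 330.2551 deg, z = 17


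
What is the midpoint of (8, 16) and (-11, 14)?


Midpoint = ((8+-11)/2, (16+14)/2) = (-1.5, 15)

(-1.5, 15)


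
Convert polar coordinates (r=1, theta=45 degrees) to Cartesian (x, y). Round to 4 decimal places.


x = 1 * cos(45) = 0.7071
y = 1 * sin(45) = 0.7071

(0.7071, 0.7071)


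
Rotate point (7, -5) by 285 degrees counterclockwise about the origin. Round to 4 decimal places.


x' = 7*cos(285) - -5*sin(285) = -3.0179
y' = 7*sin(285) + -5*cos(285) = -8.0556

(-3.0179, -8.0556)


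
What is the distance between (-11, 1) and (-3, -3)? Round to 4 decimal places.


d = sqrt((-3--11)^2 + (-3-1)^2) = 8.9443

8.9443


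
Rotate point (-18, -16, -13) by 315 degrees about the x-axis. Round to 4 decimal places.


x' = -18
y' = -16*cos(315) - -13*sin(315) = -20.5061
z' = -16*sin(315) + -13*cos(315) = 2.1213

(-18, -20.5061, 2.1213)


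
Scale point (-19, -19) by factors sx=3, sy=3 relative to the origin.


Scaling: (x*sx, y*sy) = (-19*3, -19*3) = (-57, -57)

(-57, -57)


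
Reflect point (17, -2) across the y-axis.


Reflection across y-axis: (x, y) -> (-x, y)
(17, -2) -> (-17, -2)

(-17, -2)


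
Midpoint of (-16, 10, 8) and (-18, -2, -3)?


Midpoint = ((-16+-18)/2, (10+-2)/2, (8+-3)/2) = (-17, 4, 2.5)

(-17, 4, 2.5)


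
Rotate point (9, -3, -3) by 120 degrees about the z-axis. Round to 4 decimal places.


x' = 9*cos(120) - -3*sin(120) = -1.9019
y' = 9*sin(120) + -3*cos(120) = 9.2942
z' = -3

(-1.9019, 9.2942, -3)


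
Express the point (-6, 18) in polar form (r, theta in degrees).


r = sqrt((-6)^2 + 18^2) = 18.9737
theta = atan2(18, -6) = 108.4349 degrees

r = 18.9737, theta = 108.4349 degrees


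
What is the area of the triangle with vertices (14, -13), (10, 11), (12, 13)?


Area = |x1(y2-y3) + x2(y3-y1) + x3(y1-y2)| / 2
= |14*(11-13) + 10*(13--13) + 12*(-13-11)| / 2
= 28

28


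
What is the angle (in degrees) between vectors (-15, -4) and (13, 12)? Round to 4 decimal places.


dot = -15*13 + -4*12 = -243
|u| = 15.5242, |v| = 17.6918
cos(angle) = -0.8848
angle = 152.222 degrees

152.222 degrees


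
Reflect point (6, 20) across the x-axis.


Reflection across x-axis: (x, y) -> (x, -y)
(6, 20) -> (6, -20)

(6, -20)


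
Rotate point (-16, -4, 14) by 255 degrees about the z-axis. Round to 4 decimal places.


x' = -16*cos(255) - -4*sin(255) = 0.2774
y' = -16*sin(255) + -4*cos(255) = 16.4901
z' = 14

(0.2774, 16.4901, 14)


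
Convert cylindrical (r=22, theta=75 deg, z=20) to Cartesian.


x = 22 * cos(75) = 5.694
y = 22 * sin(75) = 21.2504
z = 20

(5.694, 21.2504, 20)


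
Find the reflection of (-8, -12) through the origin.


Reflection through origin: (x, y) -> (-x, -y)
(-8, -12) -> (8, 12)

(8, 12)


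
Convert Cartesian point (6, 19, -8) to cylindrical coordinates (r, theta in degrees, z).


r = sqrt(6^2 + 19^2) = 19.9249
theta = atan2(19, 6) = 72.4744 deg
z = -8

r = 19.9249, theta = 72.4744 deg, z = -8


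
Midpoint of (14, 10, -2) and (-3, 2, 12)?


Midpoint = ((14+-3)/2, (10+2)/2, (-2+12)/2) = (5.5, 6, 5)

(5.5, 6, 5)


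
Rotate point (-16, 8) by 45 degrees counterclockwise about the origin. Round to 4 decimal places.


x' = -16*cos(45) - 8*sin(45) = -16.9706
y' = -16*sin(45) + 8*cos(45) = -5.6569

(-16.9706, -5.6569)


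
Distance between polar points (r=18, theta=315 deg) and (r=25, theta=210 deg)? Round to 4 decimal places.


d = sqrt(r1^2 + r2^2 - 2*r1*r2*cos(t2-t1))
d = sqrt(18^2 + 25^2 - 2*18*25*cos(210-315)) = 34.3793

34.3793


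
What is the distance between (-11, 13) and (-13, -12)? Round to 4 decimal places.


d = sqrt((-13--11)^2 + (-12-13)^2) = 25.0799

25.0799


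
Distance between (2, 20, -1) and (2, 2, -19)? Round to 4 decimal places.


d = sqrt((2-2)^2 + (2-20)^2 + (-19--1)^2) = 25.4558

25.4558


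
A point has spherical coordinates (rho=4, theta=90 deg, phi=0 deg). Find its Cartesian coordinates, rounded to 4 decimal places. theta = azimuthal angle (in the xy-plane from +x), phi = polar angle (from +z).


x = 4 * sin(0) * cos(90) = 0
y = 4 * sin(0) * sin(90) = 0
z = 4 * cos(0) = 4

(0, 0, 4)


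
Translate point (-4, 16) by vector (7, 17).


Translation: (x+dx, y+dy) = (-4+7, 16+17) = (3, 33)

(3, 33)


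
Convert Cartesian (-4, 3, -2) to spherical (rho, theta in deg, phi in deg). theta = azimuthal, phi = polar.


rho = sqrt((-4)^2 + 3^2 + (-2)^2) = 5.3852
theta = atan2(3, -4) = 143.1301 deg
phi = acos(-2/5.3852) = 111.8014 deg

rho = 5.3852, theta = 143.1301 deg, phi = 111.8014 deg


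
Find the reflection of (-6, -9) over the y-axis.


Reflection across y-axis: (x, y) -> (-x, y)
(-6, -9) -> (6, -9)

(6, -9)


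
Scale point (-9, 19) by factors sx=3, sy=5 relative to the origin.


Scaling: (x*sx, y*sy) = (-9*3, 19*5) = (-27, 95)

(-27, 95)


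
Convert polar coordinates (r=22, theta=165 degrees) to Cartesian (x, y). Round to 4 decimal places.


x = 22 * cos(165) = -21.2504
y = 22 * sin(165) = 5.694

(-21.2504, 5.694)


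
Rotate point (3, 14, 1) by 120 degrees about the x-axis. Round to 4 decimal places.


x' = 3
y' = 14*cos(120) - 1*sin(120) = -7.866
z' = 14*sin(120) + 1*cos(120) = 11.6244

(3, -7.866, 11.6244)


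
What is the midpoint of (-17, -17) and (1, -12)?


Midpoint = ((-17+1)/2, (-17+-12)/2) = (-8, -14.5)

(-8, -14.5)


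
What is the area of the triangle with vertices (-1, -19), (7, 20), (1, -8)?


Area = |x1(y2-y3) + x2(y3-y1) + x3(y1-y2)| / 2
= |-1*(20--8) + 7*(-8--19) + 1*(-19-20)| / 2
= 5

5


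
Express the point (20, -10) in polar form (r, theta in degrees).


r = sqrt(20^2 + (-10)^2) = 22.3607
theta = atan2(-10, 20) = 333.4349 degrees

r = 22.3607, theta = 333.4349 degrees


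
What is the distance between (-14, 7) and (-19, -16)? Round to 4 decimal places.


d = sqrt((-19--14)^2 + (-16-7)^2) = 23.5372

23.5372


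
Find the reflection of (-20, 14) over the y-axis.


Reflection across y-axis: (x, y) -> (-x, y)
(-20, 14) -> (20, 14)

(20, 14)


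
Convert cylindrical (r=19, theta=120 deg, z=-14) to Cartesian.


x = 19 * cos(120) = -9.5
y = 19 * sin(120) = 16.4545
z = -14

(-9.5, 16.4545, -14)


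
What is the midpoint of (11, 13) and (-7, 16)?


Midpoint = ((11+-7)/2, (13+16)/2) = (2, 14.5)

(2, 14.5)


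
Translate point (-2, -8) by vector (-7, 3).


Translation: (x+dx, y+dy) = (-2+-7, -8+3) = (-9, -5)

(-9, -5)


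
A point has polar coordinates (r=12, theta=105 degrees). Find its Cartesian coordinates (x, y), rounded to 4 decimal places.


x = 12 * cos(105) = -3.1058
y = 12 * sin(105) = 11.5911

(-3.1058, 11.5911)


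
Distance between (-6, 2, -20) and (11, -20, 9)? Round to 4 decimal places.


d = sqrt((11--6)^2 + (-20-2)^2 + (9--20)^2) = 40.1746

40.1746


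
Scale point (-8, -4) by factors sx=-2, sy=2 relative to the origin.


Scaling: (x*sx, y*sy) = (-8*-2, -4*2) = (16, -8)

(16, -8)


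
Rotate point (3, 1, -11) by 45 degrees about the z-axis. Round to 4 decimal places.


x' = 3*cos(45) - 1*sin(45) = 1.4142
y' = 3*sin(45) + 1*cos(45) = 2.8284
z' = -11

(1.4142, 2.8284, -11)


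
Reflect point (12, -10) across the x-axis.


Reflection across x-axis: (x, y) -> (x, -y)
(12, -10) -> (12, 10)

(12, 10)


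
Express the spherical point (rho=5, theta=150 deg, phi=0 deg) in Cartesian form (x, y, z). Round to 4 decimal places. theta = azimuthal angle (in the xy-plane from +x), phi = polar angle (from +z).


x = 5 * sin(0) * cos(150) = 0
y = 5 * sin(0) * sin(150) = 0
z = 5 * cos(0) = 5

(0, 0, 5)


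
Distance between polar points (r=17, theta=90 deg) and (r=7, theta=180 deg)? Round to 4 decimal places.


d = sqrt(r1^2 + r2^2 - 2*r1*r2*cos(t2-t1))
d = sqrt(17^2 + 7^2 - 2*17*7*cos(180-90)) = 18.3848

18.3848


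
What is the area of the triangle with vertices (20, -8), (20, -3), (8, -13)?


Area = |x1(y2-y3) + x2(y3-y1) + x3(y1-y2)| / 2
= |20*(-3--13) + 20*(-13--8) + 8*(-8--3)| / 2
= 30

30


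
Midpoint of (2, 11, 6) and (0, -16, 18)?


Midpoint = ((2+0)/2, (11+-16)/2, (6+18)/2) = (1, -2.5, 12)

(1, -2.5, 12)


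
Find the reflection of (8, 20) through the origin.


Reflection through origin: (x, y) -> (-x, -y)
(8, 20) -> (-8, -20)

(-8, -20)


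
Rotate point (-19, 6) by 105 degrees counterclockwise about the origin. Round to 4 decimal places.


x' = -19*cos(105) - 6*sin(105) = -0.878
y' = -19*sin(105) + 6*cos(105) = -19.9055

(-0.878, -19.9055)


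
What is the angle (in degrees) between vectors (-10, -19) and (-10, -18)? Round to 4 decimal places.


dot = -10*-10 + -19*-18 = 442
|u| = 21.4709, |v| = 20.5913
cos(angle) = 0.9997
angle = 1.2961 degrees

1.2961 degrees


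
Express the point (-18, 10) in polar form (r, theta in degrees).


r = sqrt((-18)^2 + 10^2) = 20.5913
theta = atan2(10, -18) = 150.9454 degrees

r = 20.5913, theta = 150.9454 degrees


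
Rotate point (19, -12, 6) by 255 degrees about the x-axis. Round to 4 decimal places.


x' = 19
y' = -12*cos(255) - 6*sin(255) = 8.9014
z' = -12*sin(255) + 6*cos(255) = 10.0382

(19, 8.9014, 10.0382)


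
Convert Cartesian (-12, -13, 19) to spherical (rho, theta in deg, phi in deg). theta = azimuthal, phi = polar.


rho = sqrt((-12)^2 + (-13)^2 + 19^2) = 25.9615
theta = atan2(-13, -12) = 227.2906 deg
phi = acos(19/25.9615) = 42.9581 deg

rho = 25.9615, theta = 227.2906 deg, phi = 42.9581 deg


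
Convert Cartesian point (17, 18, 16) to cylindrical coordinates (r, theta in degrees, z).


r = sqrt(17^2 + 18^2) = 24.7588
theta = atan2(18, 17) = 46.6366 deg
z = 16

r = 24.7588, theta = 46.6366 deg, z = 16


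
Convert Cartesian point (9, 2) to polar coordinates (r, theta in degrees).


r = sqrt(9^2 + 2^2) = 9.2195
theta = atan2(2, 9) = 12.5288 degrees

r = 9.2195, theta = 12.5288 degrees


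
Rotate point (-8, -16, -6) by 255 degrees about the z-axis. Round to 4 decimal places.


x' = -8*cos(255) - -16*sin(255) = -13.3843
y' = -8*sin(255) + -16*cos(255) = 11.8685
z' = -6

(-13.3843, 11.8685, -6)


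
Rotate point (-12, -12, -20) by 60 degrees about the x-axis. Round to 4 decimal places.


x' = -12
y' = -12*cos(60) - -20*sin(60) = 11.3205
z' = -12*sin(60) + -20*cos(60) = -20.3923

(-12, 11.3205, -20.3923)


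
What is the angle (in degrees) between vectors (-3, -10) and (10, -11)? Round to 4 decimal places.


dot = -3*10 + -10*-11 = 80
|u| = 10.4403, |v| = 14.8661
cos(angle) = 0.5154
angle = 58.9729 degrees

58.9729 degrees


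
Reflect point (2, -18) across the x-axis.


Reflection across x-axis: (x, y) -> (x, -y)
(2, -18) -> (2, 18)

(2, 18)


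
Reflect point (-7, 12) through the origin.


Reflection through origin: (x, y) -> (-x, -y)
(-7, 12) -> (7, -12)

(7, -12)


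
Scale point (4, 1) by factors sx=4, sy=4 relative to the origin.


Scaling: (x*sx, y*sy) = (4*4, 1*4) = (16, 4)

(16, 4)


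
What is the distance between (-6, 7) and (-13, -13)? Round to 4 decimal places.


d = sqrt((-13--6)^2 + (-13-7)^2) = 21.1896

21.1896


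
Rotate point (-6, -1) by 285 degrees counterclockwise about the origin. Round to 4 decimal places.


x' = -6*cos(285) - -1*sin(285) = -2.5188
y' = -6*sin(285) + -1*cos(285) = 5.5367

(-2.5188, 5.5367)


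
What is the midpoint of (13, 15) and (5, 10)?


Midpoint = ((13+5)/2, (15+10)/2) = (9, 12.5)

(9, 12.5)


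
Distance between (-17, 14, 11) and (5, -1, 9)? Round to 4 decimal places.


d = sqrt((5--17)^2 + (-1-14)^2 + (9-11)^2) = 26.7021

26.7021


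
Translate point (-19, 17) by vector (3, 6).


Translation: (x+dx, y+dy) = (-19+3, 17+6) = (-16, 23)

(-16, 23)


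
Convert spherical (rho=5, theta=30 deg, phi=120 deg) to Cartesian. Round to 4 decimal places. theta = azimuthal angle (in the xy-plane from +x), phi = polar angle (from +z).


x = 5 * sin(120) * cos(30) = 3.75
y = 5 * sin(120) * sin(30) = 2.1651
z = 5 * cos(120) = -2.5

(3.75, 2.1651, -2.5)


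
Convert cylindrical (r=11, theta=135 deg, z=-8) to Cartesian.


x = 11 * cos(135) = -7.7782
y = 11 * sin(135) = 7.7782
z = -8

(-7.7782, 7.7782, -8)


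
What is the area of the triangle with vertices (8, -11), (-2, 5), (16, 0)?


Area = |x1(y2-y3) + x2(y3-y1) + x3(y1-y2)| / 2
= |8*(5-0) + -2*(0--11) + 16*(-11-5)| / 2
= 119

119


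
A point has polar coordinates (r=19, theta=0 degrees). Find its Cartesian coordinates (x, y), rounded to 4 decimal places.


x = 19 * cos(0) = 19
y = 19 * sin(0) = 0

(19, 0)


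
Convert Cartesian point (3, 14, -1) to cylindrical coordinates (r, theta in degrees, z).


r = sqrt(3^2 + 14^2) = 14.3178
theta = atan2(14, 3) = 77.9052 deg
z = -1

r = 14.3178, theta = 77.9052 deg, z = -1


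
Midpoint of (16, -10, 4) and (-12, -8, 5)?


Midpoint = ((16+-12)/2, (-10+-8)/2, (4+5)/2) = (2, -9, 4.5)

(2, -9, 4.5)


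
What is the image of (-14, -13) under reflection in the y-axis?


Reflection across y-axis: (x, y) -> (-x, y)
(-14, -13) -> (14, -13)

(14, -13)


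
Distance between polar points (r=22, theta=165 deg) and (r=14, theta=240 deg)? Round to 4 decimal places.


d = sqrt(r1^2 + r2^2 - 2*r1*r2*cos(t2-t1))
d = sqrt(22^2 + 14^2 - 2*22*14*cos(240-165)) = 22.8159

22.8159


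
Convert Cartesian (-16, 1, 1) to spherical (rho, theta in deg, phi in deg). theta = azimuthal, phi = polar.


rho = sqrt((-16)^2 + 1^2 + 1^2) = 16.0624
theta = atan2(1, -16) = 176.4237 deg
phi = acos(1/16.0624) = 86.4306 deg

rho = 16.0624, theta = 176.4237 deg, phi = 86.4306 deg


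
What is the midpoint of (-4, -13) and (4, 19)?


Midpoint = ((-4+4)/2, (-13+19)/2) = (0, 3)

(0, 3)


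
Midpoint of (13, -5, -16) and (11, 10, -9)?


Midpoint = ((13+11)/2, (-5+10)/2, (-16+-9)/2) = (12, 2.5, -12.5)

(12, 2.5, -12.5)


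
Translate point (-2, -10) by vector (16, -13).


Translation: (x+dx, y+dy) = (-2+16, -10+-13) = (14, -23)

(14, -23)


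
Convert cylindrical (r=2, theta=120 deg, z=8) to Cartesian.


x = 2 * cos(120) = -1
y = 2 * sin(120) = 1.7321
z = 8

(-1, 1.7321, 8)


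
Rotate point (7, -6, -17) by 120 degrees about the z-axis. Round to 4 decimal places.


x' = 7*cos(120) - -6*sin(120) = 1.6962
y' = 7*sin(120) + -6*cos(120) = 9.0622
z' = -17

(1.6962, 9.0622, -17)


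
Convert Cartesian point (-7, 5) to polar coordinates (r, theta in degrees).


r = sqrt((-7)^2 + 5^2) = 8.6023
theta = atan2(5, -7) = 144.4623 degrees

r = 8.6023, theta = 144.4623 degrees


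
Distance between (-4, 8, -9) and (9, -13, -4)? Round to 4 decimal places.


d = sqrt((9--4)^2 + (-13-8)^2 + (-4--9)^2) = 25.1992

25.1992


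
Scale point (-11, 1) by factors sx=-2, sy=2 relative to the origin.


Scaling: (x*sx, y*sy) = (-11*-2, 1*2) = (22, 2)

(22, 2)


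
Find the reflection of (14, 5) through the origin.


Reflection through origin: (x, y) -> (-x, -y)
(14, 5) -> (-14, -5)

(-14, -5)


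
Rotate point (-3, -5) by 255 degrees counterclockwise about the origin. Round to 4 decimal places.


x' = -3*cos(255) - -5*sin(255) = -4.0532
y' = -3*sin(255) + -5*cos(255) = 4.1919

(-4.0532, 4.1919)


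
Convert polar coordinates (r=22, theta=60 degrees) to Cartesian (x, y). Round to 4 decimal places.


x = 22 * cos(60) = 11
y = 22 * sin(60) = 19.0526

(11, 19.0526)


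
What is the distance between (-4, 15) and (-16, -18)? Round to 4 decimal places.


d = sqrt((-16--4)^2 + (-18-15)^2) = 35.1141

35.1141


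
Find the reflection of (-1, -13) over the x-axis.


Reflection across x-axis: (x, y) -> (x, -y)
(-1, -13) -> (-1, 13)

(-1, 13)


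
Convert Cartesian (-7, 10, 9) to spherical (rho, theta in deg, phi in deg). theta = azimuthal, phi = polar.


rho = sqrt((-7)^2 + 10^2 + 9^2) = 15.1658
theta = atan2(10, -7) = 124.992 deg
phi = acos(9/15.1658) = 53.5983 deg

rho = 15.1658, theta = 124.992 deg, phi = 53.5983 deg


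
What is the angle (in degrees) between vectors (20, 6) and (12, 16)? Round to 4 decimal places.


dot = 20*12 + 6*16 = 336
|u| = 20.8806, |v| = 20
cos(angle) = 0.8046
angle = 36.4309 degrees

36.4309 degrees


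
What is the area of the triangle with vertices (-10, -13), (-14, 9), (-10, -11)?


Area = |x1(y2-y3) + x2(y3-y1) + x3(y1-y2)| / 2
= |-10*(9--11) + -14*(-11--13) + -10*(-13-9)| / 2
= 4

4


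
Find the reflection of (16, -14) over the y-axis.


Reflection across y-axis: (x, y) -> (-x, y)
(16, -14) -> (-16, -14)

(-16, -14)


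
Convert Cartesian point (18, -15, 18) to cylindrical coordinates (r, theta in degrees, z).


r = sqrt(18^2 + (-15)^2) = 23.4307
theta = atan2(-15, 18) = 320.1944 deg
z = 18

r = 23.4307, theta = 320.1944 deg, z = 18


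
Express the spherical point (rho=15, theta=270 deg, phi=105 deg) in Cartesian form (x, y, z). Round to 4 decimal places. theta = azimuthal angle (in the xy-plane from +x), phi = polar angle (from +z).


x = 15 * sin(105) * cos(270) = 0
y = 15 * sin(105) * sin(270) = -14.4889
z = 15 * cos(105) = -3.8823

(0, -14.4889, -3.8823)


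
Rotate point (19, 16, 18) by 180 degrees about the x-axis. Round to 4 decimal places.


x' = 19
y' = 16*cos(180) - 18*sin(180) = -16
z' = 16*sin(180) + 18*cos(180) = -18

(19, -16, -18)


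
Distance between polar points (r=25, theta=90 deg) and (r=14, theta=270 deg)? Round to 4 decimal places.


d = sqrt(r1^2 + r2^2 - 2*r1*r2*cos(t2-t1))
d = sqrt(25^2 + 14^2 - 2*25*14*cos(270-90)) = 39

39


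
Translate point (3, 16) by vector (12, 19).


Translation: (x+dx, y+dy) = (3+12, 16+19) = (15, 35)

(15, 35)


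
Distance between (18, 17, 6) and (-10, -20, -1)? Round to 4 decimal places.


d = sqrt((-10-18)^2 + (-20-17)^2 + (-1-6)^2) = 46.9255

46.9255


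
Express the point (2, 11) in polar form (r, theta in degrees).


r = sqrt(2^2 + 11^2) = 11.1803
theta = atan2(11, 2) = 79.6952 degrees

r = 11.1803, theta = 79.6952 degrees


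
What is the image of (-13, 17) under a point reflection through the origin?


Reflection through origin: (x, y) -> (-x, -y)
(-13, 17) -> (13, -17)

(13, -17)


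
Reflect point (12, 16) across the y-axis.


Reflection across y-axis: (x, y) -> (-x, y)
(12, 16) -> (-12, 16)

(-12, 16)


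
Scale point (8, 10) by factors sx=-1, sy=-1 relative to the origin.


Scaling: (x*sx, y*sy) = (8*-1, 10*-1) = (-8, -10)

(-8, -10)


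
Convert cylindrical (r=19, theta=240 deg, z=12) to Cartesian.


x = 19 * cos(240) = -9.5
y = 19 * sin(240) = -16.4545
z = 12

(-9.5, -16.4545, 12)


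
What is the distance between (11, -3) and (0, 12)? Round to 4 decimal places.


d = sqrt((0-11)^2 + (12--3)^2) = 18.6011

18.6011


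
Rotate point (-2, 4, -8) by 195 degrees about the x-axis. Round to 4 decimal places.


x' = -2
y' = 4*cos(195) - -8*sin(195) = -5.9343
z' = 4*sin(195) + -8*cos(195) = 6.6921

(-2, -5.9343, 6.6921)


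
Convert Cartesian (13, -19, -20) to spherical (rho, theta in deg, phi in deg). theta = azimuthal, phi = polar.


rho = sqrt(13^2 + (-19)^2 + (-20)^2) = 30.4959
theta = atan2(-19, 13) = 304.3803 deg
phi = acos(-20/30.4959) = 130.9823 deg

rho = 30.4959, theta = 304.3803 deg, phi = 130.9823 deg


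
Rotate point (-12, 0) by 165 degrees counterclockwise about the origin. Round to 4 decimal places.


x' = -12*cos(165) - 0*sin(165) = 11.5911
y' = -12*sin(165) + 0*cos(165) = -3.1058

(11.5911, -3.1058)


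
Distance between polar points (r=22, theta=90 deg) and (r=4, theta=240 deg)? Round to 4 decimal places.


d = sqrt(r1^2 + r2^2 - 2*r1*r2*cos(t2-t1))
d = sqrt(22^2 + 4^2 - 2*22*4*cos(240-90)) = 25.5425

25.5425


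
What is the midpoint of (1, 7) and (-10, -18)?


Midpoint = ((1+-10)/2, (7+-18)/2) = (-4.5, -5.5)

(-4.5, -5.5)


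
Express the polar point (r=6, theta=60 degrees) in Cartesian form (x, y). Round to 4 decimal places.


x = 6 * cos(60) = 3
y = 6 * sin(60) = 5.1962

(3, 5.1962)


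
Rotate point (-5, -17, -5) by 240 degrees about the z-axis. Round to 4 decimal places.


x' = -5*cos(240) - -17*sin(240) = -12.2224
y' = -5*sin(240) + -17*cos(240) = 12.8301
z' = -5

(-12.2224, 12.8301, -5)


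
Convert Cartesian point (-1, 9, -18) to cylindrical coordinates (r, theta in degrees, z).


r = sqrt((-1)^2 + 9^2) = 9.0554
theta = atan2(9, -1) = 96.3402 deg
z = -18

r = 9.0554, theta = 96.3402 deg, z = -18


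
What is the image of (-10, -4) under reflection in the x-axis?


Reflection across x-axis: (x, y) -> (x, -y)
(-10, -4) -> (-10, 4)

(-10, 4)


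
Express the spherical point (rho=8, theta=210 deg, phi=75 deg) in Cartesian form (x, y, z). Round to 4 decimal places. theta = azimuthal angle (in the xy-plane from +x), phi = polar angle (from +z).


x = 8 * sin(75) * cos(210) = -6.6921
y = 8 * sin(75) * sin(210) = -3.8637
z = 8 * cos(75) = 2.0706

(-6.6921, -3.8637, 2.0706)


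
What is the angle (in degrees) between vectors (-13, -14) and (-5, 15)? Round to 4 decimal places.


dot = -13*-5 + -14*15 = -145
|u| = 19.105, |v| = 15.8114
cos(angle) = -0.48
angle = 118.6861 degrees

118.6861 degrees


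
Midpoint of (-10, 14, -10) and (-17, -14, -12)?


Midpoint = ((-10+-17)/2, (14+-14)/2, (-10+-12)/2) = (-13.5, 0, -11)

(-13.5, 0, -11)


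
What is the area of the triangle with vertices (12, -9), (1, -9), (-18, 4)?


Area = |x1(y2-y3) + x2(y3-y1) + x3(y1-y2)| / 2
= |12*(-9-4) + 1*(4--9) + -18*(-9--9)| / 2
= 71.5

71.5


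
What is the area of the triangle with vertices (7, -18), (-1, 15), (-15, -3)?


Area = |x1(y2-y3) + x2(y3-y1) + x3(y1-y2)| / 2
= |7*(15--3) + -1*(-3--18) + -15*(-18-15)| / 2
= 303

303


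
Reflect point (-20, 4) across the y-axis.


Reflection across y-axis: (x, y) -> (-x, y)
(-20, 4) -> (20, 4)

(20, 4)


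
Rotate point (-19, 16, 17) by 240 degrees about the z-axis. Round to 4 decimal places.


x' = -19*cos(240) - 16*sin(240) = 23.3564
y' = -19*sin(240) + 16*cos(240) = 8.4545
z' = 17

(23.3564, 8.4545, 17)


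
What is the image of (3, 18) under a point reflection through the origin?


Reflection through origin: (x, y) -> (-x, -y)
(3, 18) -> (-3, -18)

(-3, -18)


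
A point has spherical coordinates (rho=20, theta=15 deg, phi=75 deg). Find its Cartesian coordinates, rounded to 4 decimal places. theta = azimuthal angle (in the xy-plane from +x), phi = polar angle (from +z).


x = 20 * sin(75) * cos(15) = 18.6603
y = 20 * sin(75) * sin(15) = 5
z = 20 * cos(75) = 5.1764

(18.6603, 5, 5.1764)


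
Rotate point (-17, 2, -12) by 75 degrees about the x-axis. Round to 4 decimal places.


x' = -17
y' = 2*cos(75) - -12*sin(75) = 12.1087
z' = 2*sin(75) + -12*cos(75) = -1.174

(-17, 12.1087, -1.174)


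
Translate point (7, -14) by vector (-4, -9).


Translation: (x+dx, y+dy) = (7+-4, -14+-9) = (3, -23)

(3, -23)


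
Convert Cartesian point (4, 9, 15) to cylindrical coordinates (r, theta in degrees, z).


r = sqrt(4^2 + 9^2) = 9.8489
theta = atan2(9, 4) = 66.0375 deg
z = 15

r = 9.8489, theta = 66.0375 deg, z = 15


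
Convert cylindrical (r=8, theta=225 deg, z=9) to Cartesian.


x = 8 * cos(225) = -5.6569
y = 8 * sin(225) = -5.6569
z = 9

(-5.6569, -5.6569, 9)


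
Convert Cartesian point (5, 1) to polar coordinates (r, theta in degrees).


r = sqrt(5^2 + 1^2) = 5.099
theta = atan2(1, 5) = 11.3099 degrees

r = 5.099, theta = 11.3099 degrees


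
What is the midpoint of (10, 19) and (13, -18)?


Midpoint = ((10+13)/2, (19+-18)/2) = (11.5, 0.5)

(11.5, 0.5)


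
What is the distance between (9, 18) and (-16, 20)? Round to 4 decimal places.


d = sqrt((-16-9)^2 + (20-18)^2) = 25.0799

25.0799


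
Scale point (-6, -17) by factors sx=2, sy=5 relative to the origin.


Scaling: (x*sx, y*sy) = (-6*2, -17*5) = (-12, -85)

(-12, -85)


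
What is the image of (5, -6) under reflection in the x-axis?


Reflection across x-axis: (x, y) -> (x, -y)
(5, -6) -> (5, 6)

(5, 6)


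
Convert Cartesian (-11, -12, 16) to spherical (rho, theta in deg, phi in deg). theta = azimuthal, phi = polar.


rho = sqrt((-11)^2 + (-12)^2 + 16^2) = 22.8254
theta = atan2(-12, -11) = 227.4896 deg
phi = acos(16/22.8254) = 45.4949 deg

rho = 22.8254, theta = 227.4896 deg, phi = 45.4949 deg


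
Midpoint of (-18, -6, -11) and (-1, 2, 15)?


Midpoint = ((-18+-1)/2, (-6+2)/2, (-11+15)/2) = (-9.5, -2, 2)

(-9.5, -2, 2)


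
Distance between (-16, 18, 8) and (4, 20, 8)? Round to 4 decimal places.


d = sqrt((4--16)^2 + (20-18)^2 + (8-8)^2) = 20.0998

20.0998


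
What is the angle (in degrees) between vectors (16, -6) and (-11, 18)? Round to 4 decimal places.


dot = 16*-11 + -6*18 = -284
|u| = 17.088, |v| = 21.095
cos(angle) = -0.7879
angle = 141.9856 degrees

141.9856 degrees


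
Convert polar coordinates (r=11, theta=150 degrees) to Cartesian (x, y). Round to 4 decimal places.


x = 11 * cos(150) = -9.5263
y = 11 * sin(150) = 5.5

(-9.5263, 5.5)


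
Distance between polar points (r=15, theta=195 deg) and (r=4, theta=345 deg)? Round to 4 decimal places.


d = sqrt(r1^2 + r2^2 - 2*r1*r2*cos(t2-t1))
d = sqrt(15^2 + 4^2 - 2*15*4*cos(345-195)) = 18.5721

18.5721


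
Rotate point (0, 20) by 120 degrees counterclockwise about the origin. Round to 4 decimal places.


x' = 0*cos(120) - 20*sin(120) = -17.3205
y' = 0*sin(120) + 20*cos(120) = -10

(-17.3205, -10)


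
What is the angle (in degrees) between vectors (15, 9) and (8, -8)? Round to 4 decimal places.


dot = 15*8 + 9*-8 = 48
|u| = 17.4929, |v| = 11.3137
cos(angle) = 0.2425
angle = 75.9638 degrees

75.9638 degrees


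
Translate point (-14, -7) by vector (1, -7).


Translation: (x+dx, y+dy) = (-14+1, -7+-7) = (-13, -14)

(-13, -14)


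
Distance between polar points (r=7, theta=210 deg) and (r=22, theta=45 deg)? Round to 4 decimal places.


d = sqrt(r1^2 + r2^2 - 2*r1*r2*cos(t2-t1))
d = sqrt(7^2 + 22^2 - 2*7*22*cos(45-210)) = 28.8185

28.8185


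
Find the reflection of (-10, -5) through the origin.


Reflection through origin: (x, y) -> (-x, -y)
(-10, -5) -> (10, 5)

(10, 5)


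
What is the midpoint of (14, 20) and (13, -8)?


Midpoint = ((14+13)/2, (20+-8)/2) = (13.5, 6)

(13.5, 6)


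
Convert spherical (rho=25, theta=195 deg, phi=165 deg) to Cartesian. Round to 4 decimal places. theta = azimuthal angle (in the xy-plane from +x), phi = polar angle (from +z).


x = 25 * sin(165) * cos(195) = -6.25
y = 25 * sin(165) * sin(195) = -1.6747
z = 25 * cos(165) = -24.1481

(-6.25, -1.6747, -24.1481)


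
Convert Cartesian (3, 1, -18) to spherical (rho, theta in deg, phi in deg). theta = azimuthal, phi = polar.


rho = sqrt(3^2 + 1^2 + (-18)^2) = 18.2757
theta = atan2(1, 3) = 18.4349 deg
phi = acos(-18/18.2757) = 170.0358 deg

rho = 18.2757, theta = 18.4349 deg, phi = 170.0358 deg


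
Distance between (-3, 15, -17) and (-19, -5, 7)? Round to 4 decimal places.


d = sqrt((-19--3)^2 + (-5-15)^2 + (7--17)^2) = 35.0999

35.0999


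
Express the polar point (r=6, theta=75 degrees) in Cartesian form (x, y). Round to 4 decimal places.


x = 6 * cos(75) = 1.5529
y = 6 * sin(75) = 5.7956

(1.5529, 5.7956)


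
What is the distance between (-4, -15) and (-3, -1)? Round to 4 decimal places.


d = sqrt((-3--4)^2 + (-1--15)^2) = 14.0357

14.0357


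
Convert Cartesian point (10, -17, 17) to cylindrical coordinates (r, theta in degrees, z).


r = sqrt(10^2 + (-17)^2) = 19.7231
theta = atan2(-17, 10) = 300.4655 deg
z = 17

r = 19.7231, theta = 300.4655 deg, z = 17


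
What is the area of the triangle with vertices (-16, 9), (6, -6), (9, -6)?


Area = |x1(y2-y3) + x2(y3-y1) + x3(y1-y2)| / 2
= |-16*(-6--6) + 6*(-6-9) + 9*(9--6)| / 2
= 22.5

22.5


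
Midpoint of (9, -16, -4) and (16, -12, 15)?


Midpoint = ((9+16)/2, (-16+-12)/2, (-4+15)/2) = (12.5, -14, 5.5)

(12.5, -14, 5.5)


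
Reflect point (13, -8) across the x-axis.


Reflection across x-axis: (x, y) -> (x, -y)
(13, -8) -> (13, 8)

(13, 8)


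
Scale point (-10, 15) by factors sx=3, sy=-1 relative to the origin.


Scaling: (x*sx, y*sy) = (-10*3, 15*-1) = (-30, -15)

(-30, -15)


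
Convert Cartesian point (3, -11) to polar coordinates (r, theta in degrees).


r = sqrt(3^2 + (-11)^2) = 11.4018
theta = atan2(-11, 3) = 285.2551 degrees

r = 11.4018, theta = 285.2551 degrees


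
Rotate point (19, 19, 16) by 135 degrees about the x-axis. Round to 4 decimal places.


x' = 19
y' = 19*cos(135) - 16*sin(135) = -24.7487
z' = 19*sin(135) + 16*cos(135) = 2.1213

(19, -24.7487, 2.1213)


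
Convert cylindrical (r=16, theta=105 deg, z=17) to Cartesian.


x = 16 * cos(105) = -4.1411
y = 16 * sin(105) = 15.4548
z = 17

(-4.1411, 15.4548, 17)


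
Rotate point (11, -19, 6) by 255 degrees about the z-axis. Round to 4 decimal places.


x' = 11*cos(255) - -19*sin(255) = -21.1996
y' = 11*sin(255) + -19*cos(255) = -5.7076
z' = 6

(-21.1996, -5.7076, 6)


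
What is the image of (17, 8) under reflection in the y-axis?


Reflection across y-axis: (x, y) -> (-x, y)
(17, 8) -> (-17, 8)

(-17, 8)


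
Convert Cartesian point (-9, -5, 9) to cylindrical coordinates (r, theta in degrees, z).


r = sqrt((-9)^2 + (-5)^2) = 10.2956
theta = atan2(-5, -9) = 209.0546 deg
z = 9

r = 10.2956, theta = 209.0546 deg, z = 9


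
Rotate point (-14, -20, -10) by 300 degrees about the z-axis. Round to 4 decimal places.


x' = -14*cos(300) - -20*sin(300) = -24.3205
y' = -14*sin(300) + -20*cos(300) = 2.1244
z' = -10

(-24.3205, 2.1244, -10)


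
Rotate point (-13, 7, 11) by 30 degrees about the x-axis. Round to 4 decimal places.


x' = -13
y' = 7*cos(30) - 11*sin(30) = 0.5622
z' = 7*sin(30) + 11*cos(30) = 13.0263

(-13, 0.5622, 13.0263)


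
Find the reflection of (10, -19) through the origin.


Reflection through origin: (x, y) -> (-x, -y)
(10, -19) -> (-10, 19)

(-10, 19)
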